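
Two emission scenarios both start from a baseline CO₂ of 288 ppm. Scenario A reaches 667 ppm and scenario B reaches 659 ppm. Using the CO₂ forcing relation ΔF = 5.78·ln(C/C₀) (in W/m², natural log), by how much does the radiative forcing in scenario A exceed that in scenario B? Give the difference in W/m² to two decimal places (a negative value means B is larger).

ΔF_A − ΔF_B = 0.07 W/m²

ΔF_A = 5.78 ln(667/288) = 5.78 × 0.83983 = 4.8542 W/m².
ΔF_B = 5.78 ln(659/288) = 5.78 × 0.82776 = 4.7845 W/m².
Difference: 4.8542 − 4.7845 = 0.0697 W/m².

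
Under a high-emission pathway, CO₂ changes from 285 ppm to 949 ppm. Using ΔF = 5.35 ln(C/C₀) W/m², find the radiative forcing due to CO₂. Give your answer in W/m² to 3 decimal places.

CO₂: 5.35 × ln(949/285) = 5.35 × ln(3.32982) = 5.35 × 1.20292 = 6.4356 W/m².

ΔF = 6.436 W/m²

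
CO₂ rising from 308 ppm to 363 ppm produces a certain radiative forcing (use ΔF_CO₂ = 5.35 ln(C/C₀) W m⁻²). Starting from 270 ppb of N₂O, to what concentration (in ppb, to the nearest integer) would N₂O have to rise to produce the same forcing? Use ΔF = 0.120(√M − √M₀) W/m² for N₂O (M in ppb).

CO₂ forcing: 5.35 × ln(363/308) = 5.35 × 0.164303 = 0.87902 W/m².
Set 0.120(√M − √270) = 0.87902: √M = 0.87902/0.120 + √270 = 7.3252 + 16.4317 = 23.7569.
M = (23.7569)² = 564.39 ppb.

M ≈ 564 ppb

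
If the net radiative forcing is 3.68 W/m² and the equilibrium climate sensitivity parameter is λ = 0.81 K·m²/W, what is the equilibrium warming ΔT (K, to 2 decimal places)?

ΔT = 2.98 K

ΔT = λ ΔF = 0.81 × 3.68 = 2.9808 K.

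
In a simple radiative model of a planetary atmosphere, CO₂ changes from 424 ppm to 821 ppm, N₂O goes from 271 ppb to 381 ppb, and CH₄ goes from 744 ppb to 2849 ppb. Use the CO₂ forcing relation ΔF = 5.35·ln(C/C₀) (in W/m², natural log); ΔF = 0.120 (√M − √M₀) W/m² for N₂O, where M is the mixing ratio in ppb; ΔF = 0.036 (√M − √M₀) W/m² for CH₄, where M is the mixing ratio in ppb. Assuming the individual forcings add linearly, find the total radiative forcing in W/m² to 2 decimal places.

ΔF = 4.84 W/m²

CO₂: 5.35 × ln(821/424) = 5.35 × ln(1.93632) = 5.35 × 0.66079 = 3.5352 W/m².
N₂O: 0.120 × (√381 − √271) = 0.120 × (19.5192 − 16.4621) = 0.120 × 3.0571 = 0.3669 W/m².
CH₄: 0.036 × (√2849 − √744) = 0.036 × (53.3760 − 27.2764) = 0.036 × 26.0996 = 0.9396 W/m².
Total ΔF = 3.5352 + 0.3669 + 0.9396 = 4.8417 W/m².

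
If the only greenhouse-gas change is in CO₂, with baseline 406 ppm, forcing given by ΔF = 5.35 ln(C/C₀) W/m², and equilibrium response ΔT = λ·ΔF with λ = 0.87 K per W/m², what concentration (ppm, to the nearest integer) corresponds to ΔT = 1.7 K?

Required forcing: ΔF = ΔT/λ = 1.7/0.87 = 1.9540 W/m².
Then ln(C/406) = ΔF/5.35 = 1.9540/5.35 = 0.36523.
So C = 406 × e^0.36523 = 406 × 1.44085 = 584.99 ppm.

C ≈ 585 ppm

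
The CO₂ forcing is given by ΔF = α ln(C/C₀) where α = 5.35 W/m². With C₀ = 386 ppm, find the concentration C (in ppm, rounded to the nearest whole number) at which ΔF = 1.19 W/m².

C ≈ 482 ppm

Set 5.35 ln(C/386) = 1.19, so ln(C/386) = 1.19/5.35 = 0.22243.
Then C/386 = e^0.22243 = 1.24911, giving C = 386 × 1.24911 = 482.16 ppm.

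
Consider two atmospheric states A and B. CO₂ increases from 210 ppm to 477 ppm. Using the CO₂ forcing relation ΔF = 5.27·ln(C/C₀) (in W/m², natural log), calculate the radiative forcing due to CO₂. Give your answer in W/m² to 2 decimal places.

ΔF = 4.32 W/m²

CO₂ absorption bands are partially saturated, so forcing scales with the logarithm of the concentration ratio.
CO₂: 5.27 × ln(477/210) = 5.27 × ln(2.27143) = 5.27 × 0.82041 = 4.3236 W/m².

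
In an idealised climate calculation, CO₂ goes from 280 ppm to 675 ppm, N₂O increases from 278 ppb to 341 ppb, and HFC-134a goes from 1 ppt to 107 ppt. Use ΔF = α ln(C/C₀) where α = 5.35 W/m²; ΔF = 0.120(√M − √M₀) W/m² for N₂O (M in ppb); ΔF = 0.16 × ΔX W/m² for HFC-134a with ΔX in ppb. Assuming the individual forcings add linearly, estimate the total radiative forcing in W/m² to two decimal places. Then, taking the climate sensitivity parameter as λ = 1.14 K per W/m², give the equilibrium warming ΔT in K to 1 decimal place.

CO₂: 5.35 × ln(675/280) = 5.35 × ln(2.41071) = 5.35 × 0.87992 = 4.7076 W/m².
N₂O: 0.120 × (√341 − √278) = 0.120 × (18.4662 − 16.6733) = 0.120 × 1.7929 = 0.2151 W/m².
HFC-134a: Δ = 107 − 1 = 106 ppt = 0.106 ppb; ΔF = 0.16 × 0.106 = 0.0170 W/m².
Total ΔF = 4.7076 + 0.2151 + 0.0170 = 4.9397 W/m².
ΔT = λ ΔF = 1.14 × 4.94 = 5.6316 K.

ΔF = 4.94 W/m²; ΔT = 5.6 K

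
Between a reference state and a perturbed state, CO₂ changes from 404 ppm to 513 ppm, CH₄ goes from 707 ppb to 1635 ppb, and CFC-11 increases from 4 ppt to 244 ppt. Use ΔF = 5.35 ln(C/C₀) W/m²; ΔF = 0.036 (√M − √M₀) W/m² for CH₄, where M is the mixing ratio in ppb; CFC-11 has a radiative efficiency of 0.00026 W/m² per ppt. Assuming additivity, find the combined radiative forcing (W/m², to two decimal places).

CO₂: 5.35 × ln(513/404) = 5.35 × ln(1.26980) = 5.35 × 0.23886 = 1.2779 W/m².
CH₄: 0.036 × (√1635 − √707) = 0.036 × (40.4351 − 26.5895) = 0.036 × 13.8456 = 0.4984 W/m².
CFC-11: ΔF = 0.00026 × (244 − 4) = 0.00026 × 240 = 0.0624 W/m².
Total ΔF = 1.2779 + 0.4984 + 0.0624 = 1.8387 W/m².

ΔF = 1.84 W/m²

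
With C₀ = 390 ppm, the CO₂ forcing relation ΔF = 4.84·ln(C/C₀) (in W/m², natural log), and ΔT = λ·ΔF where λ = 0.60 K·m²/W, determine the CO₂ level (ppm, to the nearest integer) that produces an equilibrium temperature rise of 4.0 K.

Required forcing: ΔF = ΔT/λ = 4.0/0.60 = 6.6667 W/m².
Then ln(C/390) = ΔF/4.84 = 6.6667/4.84 = 1.37742.
So C = 390 × e^1.37742 = 390 × 3.96466 = 1546.22 ppm.

C ≈ 1546 ppm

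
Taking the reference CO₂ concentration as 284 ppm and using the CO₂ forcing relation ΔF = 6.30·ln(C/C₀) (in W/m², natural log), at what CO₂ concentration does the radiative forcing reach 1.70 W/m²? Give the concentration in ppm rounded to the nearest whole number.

C ≈ 372 ppm

Set 6.30 ln(C/284) = 1.70, so ln(C/284) = 1.70/6.30 = 0.26984.
Then C/284 = e^0.26984 = 1.30975, giving C = 284 × 1.30975 = 371.97 ppm.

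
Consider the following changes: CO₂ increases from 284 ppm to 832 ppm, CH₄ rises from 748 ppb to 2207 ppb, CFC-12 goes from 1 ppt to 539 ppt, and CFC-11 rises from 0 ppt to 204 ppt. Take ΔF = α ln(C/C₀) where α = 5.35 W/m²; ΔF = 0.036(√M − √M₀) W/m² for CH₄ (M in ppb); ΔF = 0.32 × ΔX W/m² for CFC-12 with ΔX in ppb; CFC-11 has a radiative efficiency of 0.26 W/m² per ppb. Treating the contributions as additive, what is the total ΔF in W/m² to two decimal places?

CO₂: 5.35 × ln(832/284) = 5.35 × ln(2.92958) = 5.35 × 1.07486 = 5.7505 W/m².
CH₄: 0.036 × (√2207 − √748) = 0.036 × (46.9787 − 27.3496) = 0.036 × 19.6291 = 0.7066 W/m².
CFC-12: Δ = 539 − 1 = 538 ppt = 0.538 ppb; ΔF = 0.32 × 0.538 = 0.1722 W/m².
CFC-11: Δ = 204 − 0 = 204 ppt = 0.204 ppb; ΔF = 0.26 × 0.204 = 0.0530 W/m².
Total ΔF = 5.7505 + 0.7066 + 0.1722 + 0.0530 = 6.6823 W/m².

ΔF = 6.68 W/m²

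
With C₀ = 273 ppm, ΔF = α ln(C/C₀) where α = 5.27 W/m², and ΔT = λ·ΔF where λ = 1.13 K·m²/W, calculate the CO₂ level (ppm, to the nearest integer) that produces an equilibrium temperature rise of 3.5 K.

C ≈ 491 ppm

Required forcing: ΔF = ΔT/λ = 3.5/1.13 = 3.0973 W/m².
Then ln(C/273) = ΔF/5.27 = 3.0973/5.27 = 0.58772.
So C = 273 × e^0.58772 = 273 × 1.79988 = 491.37 ppm.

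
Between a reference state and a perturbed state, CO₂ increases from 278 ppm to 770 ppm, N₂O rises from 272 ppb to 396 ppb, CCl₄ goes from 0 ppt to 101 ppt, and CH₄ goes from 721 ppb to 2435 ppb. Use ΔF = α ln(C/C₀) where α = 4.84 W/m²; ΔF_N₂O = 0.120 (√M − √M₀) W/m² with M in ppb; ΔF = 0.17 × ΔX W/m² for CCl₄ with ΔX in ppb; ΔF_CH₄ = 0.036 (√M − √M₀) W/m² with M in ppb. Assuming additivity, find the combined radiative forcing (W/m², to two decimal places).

ΔF = 6.17 W/m²

CO₂: 4.84 × ln(770/278) = 4.84 × ln(2.76978) = 4.84 × 1.01877 = 4.9308 W/m².
N₂O: 0.120 × (√396 − √272) = 0.120 × (19.8997 − 16.4924) = 0.120 × 3.4073 = 0.4089 W/m².
CCl₄: Δ = 101 − 0 = 101 ppt = 0.101 ppb; ΔF = 0.17 × 0.101 = 0.0172 W/m².
CH₄: 0.036 × (√2435 − √721) = 0.036 × (49.3457 − 26.8514) = 0.036 × 22.4943 = 0.8098 W/m².
Total ΔF = 4.9308 + 0.4089 + 0.0172 + 0.8098 = 6.1667 W/m².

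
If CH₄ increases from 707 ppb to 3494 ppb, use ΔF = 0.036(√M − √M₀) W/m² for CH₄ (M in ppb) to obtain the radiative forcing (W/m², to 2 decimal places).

CH₄: 0.036 × (√3494 − √707) = 0.036 × (59.1101 − 26.5895) = 0.036 × 32.5206 = 1.1707 W/m².

ΔF = 1.17 W/m²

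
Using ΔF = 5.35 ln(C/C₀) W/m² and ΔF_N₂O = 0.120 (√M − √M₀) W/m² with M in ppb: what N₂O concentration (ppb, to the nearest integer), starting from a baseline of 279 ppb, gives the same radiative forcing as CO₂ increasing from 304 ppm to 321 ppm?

M ≈ 366 ppb

CO₂ forcing: 5.35 × ln(321/304) = 5.35 × 0.054413 = 0.29111 W/m².
Set 0.120(√M − √279) = 0.29111: √M = 0.29111/0.120 + √279 = 2.4259 + 16.7033 = 19.1292.
M = (19.1292)² = 365.93 ppb.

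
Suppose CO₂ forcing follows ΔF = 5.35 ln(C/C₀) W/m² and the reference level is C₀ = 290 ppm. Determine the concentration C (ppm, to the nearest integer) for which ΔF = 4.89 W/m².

C ≈ 723 ppm

Set 5.35 ln(C/290) = 4.89, so ln(C/290) = 4.89/5.35 = 0.91402.
Then C/290 = e^0.91402 = 2.49433, giving C = 290 × 2.49433 = 723.36 ppm.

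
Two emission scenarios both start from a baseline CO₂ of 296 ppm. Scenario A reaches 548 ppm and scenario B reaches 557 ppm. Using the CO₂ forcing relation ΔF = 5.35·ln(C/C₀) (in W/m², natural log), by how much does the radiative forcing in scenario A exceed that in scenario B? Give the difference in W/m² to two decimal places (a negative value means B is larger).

ΔF_A = 5.35 ln(548/296) = 5.35 × 0.61592 = 3.2952 W/m².
ΔF_B = 5.35 ln(557/296) = 5.35 × 0.63221 = 3.3823 W/m².
Difference: 3.2952 − 3.3823 = -0.0871 W/m².

ΔF_A − ΔF_B = -0.09 W/m²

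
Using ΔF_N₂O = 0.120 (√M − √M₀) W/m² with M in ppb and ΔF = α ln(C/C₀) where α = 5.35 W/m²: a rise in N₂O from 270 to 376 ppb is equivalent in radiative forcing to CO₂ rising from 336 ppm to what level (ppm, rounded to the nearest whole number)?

C ≈ 359 ppm

N₂O forcing: 0.120 × (√376 − √270) = 0.120 × (19.3907 − 16.4317) = 0.120 × 2.9590 = 0.35508 W/m².
Set 5.35 ln(C/336) = 0.35508: ln(C/336) = 0.35508/5.35 = 0.06637, so C = 336 × e^0.06637 = 336 × 1.06862 = 359.06 ppm.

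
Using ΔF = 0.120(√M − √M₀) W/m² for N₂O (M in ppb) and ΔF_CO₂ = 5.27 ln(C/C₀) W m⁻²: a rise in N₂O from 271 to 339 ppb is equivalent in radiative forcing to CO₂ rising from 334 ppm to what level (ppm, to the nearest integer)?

N₂O forcing: 0.120 × (√339 − √271) = 0.120 × (18.4120 − 16.4621) = 0.120 × 1.9499 = 0.23399 W/m².
Set 5.27 ln(C/334) = 0.23399: ln(C/334) = 0.23399/5.27 = 0.04440, so C = 334 × e^0.04440 = 334 × 1.04540 = 349.16 ppm.

C ≈ 349 ppm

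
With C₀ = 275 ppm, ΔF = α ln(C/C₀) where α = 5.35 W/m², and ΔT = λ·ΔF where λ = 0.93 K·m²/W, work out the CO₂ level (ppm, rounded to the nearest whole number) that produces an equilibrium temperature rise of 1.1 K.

Required forcing: ΔF = ΔT/λ = 1.1/0.93 = 1.1828 W/m².
Then ln(C/275) = ΔF/5.35 = 1.1828/5.35 = 0.22108.
So C = 275 × e^0.22108 = 275 × 1.24742 = 343.04 ppm.

C ≈ 343 ppm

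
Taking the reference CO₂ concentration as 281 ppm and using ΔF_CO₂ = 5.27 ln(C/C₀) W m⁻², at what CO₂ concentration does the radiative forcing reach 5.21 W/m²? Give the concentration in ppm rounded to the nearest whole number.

Set 5.27 ln(C/281) = 5.21, so ln(C/281) = 5.21/5.27 = 0.98861.
Then C/281 = e^0.98861 = 2.68750, giving C = 281 × 2.68750 = 755.19 ppm.

C ≈ 755 ppm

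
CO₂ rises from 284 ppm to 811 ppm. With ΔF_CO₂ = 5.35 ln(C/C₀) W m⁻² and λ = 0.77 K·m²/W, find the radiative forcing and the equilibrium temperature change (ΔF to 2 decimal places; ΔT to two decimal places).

CO₂: 5.35 × ln(811/284) = 5.35 × ln(2.85563) = 5.35 × 1.04929 = 5.6137 W/m².
ΔT = λ ΔF = 0.77 × 5.61 = 4.3197 K.

ΔF = 5.61 W/m²; ΔT = 4.32 K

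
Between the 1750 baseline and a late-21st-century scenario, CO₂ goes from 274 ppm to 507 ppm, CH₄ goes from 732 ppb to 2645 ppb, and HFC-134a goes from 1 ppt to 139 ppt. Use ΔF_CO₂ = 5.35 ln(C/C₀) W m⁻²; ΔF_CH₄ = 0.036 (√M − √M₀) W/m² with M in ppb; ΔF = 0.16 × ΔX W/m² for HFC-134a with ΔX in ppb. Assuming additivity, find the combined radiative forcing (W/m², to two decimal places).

ΔF = 4.19 W/m²

CO₂: 5.35 × ln(507/274) = 5.35 × ln(1.85036) = 5.35 × 0.61538 = 3.2923 W/m².
CH₄: 0.036 × (√2645 − √732) = 0.036 × (51.4296 − 27.0555) = 0.036 × 24.3741 = 0.8775 W/m².
HFC-134a: Δ = 139 − 1 = 138 ppt = 0.138 ppb; ΔF = 0.16 × 0.138 = 0.0221 W/m².
Total ΔF = 3.2923 + 0.8775 + 0.0221 = 4.1919 W/m².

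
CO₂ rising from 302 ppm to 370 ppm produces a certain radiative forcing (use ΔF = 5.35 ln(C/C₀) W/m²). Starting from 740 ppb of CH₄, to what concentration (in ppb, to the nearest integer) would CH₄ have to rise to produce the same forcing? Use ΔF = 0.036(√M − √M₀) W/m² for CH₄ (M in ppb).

CO₂ forcing: 5.35 × ln(370/302) = 5.35 × 0.203076 = 1.08646 W/m².
Set 0.036(√M − √740) = 1.08646: √M = 1.08646/0.036 + √740 = 30.1794 + 27.2029 = 57.3823.
M = (57.3823)² = 3292.73 ppb.

M ≈ 3293 ppb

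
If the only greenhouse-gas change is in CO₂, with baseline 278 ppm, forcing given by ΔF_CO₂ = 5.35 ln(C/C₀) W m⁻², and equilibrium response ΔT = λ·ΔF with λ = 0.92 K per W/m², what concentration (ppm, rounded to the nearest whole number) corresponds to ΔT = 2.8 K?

C ≈ 491 ppm

Required forcing: ΔF = ΔT/λ = 2.8/0.92 = 3.0435 W/m².
Then ln(C/278) = ΔF/5.35 = 3.0435/5.35 = 0.56888.
So C = 278 × e^0.56888 = 278 × 1.76629 = 491.03 ppm.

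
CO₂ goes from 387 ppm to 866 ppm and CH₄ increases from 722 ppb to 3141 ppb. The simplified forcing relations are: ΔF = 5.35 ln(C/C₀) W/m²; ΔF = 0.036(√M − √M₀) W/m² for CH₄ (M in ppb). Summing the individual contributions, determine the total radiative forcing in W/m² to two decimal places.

CO₂: 5.35 × ln(866/387) = 5.35 × ln(2.23773) = 5.35 × 0.80546 = 4.3092 W/m².
CH₄: 0.036 × (√3141 − √722) = 0.036 × (56.0446 − 26.8701) = 0.036 × 29.1745 = 1.0503 W/m².
Total ΔF = 4.3092 + 1.0503 = 5.3595 W/m².

ΔF = 5.36 W/m²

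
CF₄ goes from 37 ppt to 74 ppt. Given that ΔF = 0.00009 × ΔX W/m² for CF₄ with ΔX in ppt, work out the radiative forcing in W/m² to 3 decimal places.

CF₄: ΔF = 0.00009 × (74 − 37) = 0.00009 × 37 = 0.0033 W/m².

ΔF = 0.003 W/m²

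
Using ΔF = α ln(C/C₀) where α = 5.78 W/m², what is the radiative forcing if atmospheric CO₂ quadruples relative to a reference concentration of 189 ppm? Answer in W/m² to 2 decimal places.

ΔF = 5.78 × ln(4) = 5.78 × 1.38629 = 8.0128 W/m².

ΔF = 8.01 W/m²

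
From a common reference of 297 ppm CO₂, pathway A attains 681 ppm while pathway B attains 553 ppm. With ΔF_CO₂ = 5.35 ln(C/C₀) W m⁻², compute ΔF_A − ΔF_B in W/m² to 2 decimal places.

ΔF_A − ΔF_B = 1.11 W/m²

ΔF_A = 5.35 ln(681/297) = 5.35 × 0.82983 = 4.4396 W/m².
ΔF_B = 5.35 ln(553/297) = 5.35 × 0.62163 = 3.3257 W/m².
Difference: 4.4396 − 3.3257 = 1.1139 W/m².
(Equivalently, ΔF_A − ΔF_B = 5.35 ln(681/553) = 5.35 × 0.20820 = 1.1139 W/m².)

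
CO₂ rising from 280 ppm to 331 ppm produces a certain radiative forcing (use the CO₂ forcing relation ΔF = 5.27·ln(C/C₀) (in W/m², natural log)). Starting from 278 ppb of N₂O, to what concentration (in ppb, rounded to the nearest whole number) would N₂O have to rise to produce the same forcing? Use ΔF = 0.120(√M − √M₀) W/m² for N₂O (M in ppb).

M ≈ 577 ppb

CO₂ forcing: 5.27 × ln(331/280) = 5.27 × 0.167329 = 0.88182 W/m².
Set 0.120(√M − √278) = 0.88182: √M = 0.88182/0.120 + √278 = 7.3485 + 16.6733 = 24.0218.
M = (24.0218)² = 577.05 ppb.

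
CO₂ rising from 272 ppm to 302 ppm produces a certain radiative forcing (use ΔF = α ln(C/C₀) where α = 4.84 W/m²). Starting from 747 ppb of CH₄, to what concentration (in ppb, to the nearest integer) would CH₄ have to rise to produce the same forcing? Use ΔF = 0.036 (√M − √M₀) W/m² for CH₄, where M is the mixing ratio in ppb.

M ≈ 1714 ppb

CO₂ forcing: 4.84 × ln(302/272) = 4.84 × 0.104625 = 0.50639 W/m².
Set 0.036(√M − √747) = 0.50639: √M = 0.50639/0.036 + √747 = 14.0664 + 27.3313 = 41.3977.
M = (41.3977)² = 1713.77 ppb.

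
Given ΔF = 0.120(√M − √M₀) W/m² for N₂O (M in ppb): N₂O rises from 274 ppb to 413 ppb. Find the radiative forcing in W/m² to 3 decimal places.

N₂O: 0.120 × (√413 − √274) = 0.120 × (20.3224 − 16.5529) = 0.120 × 3.7695 = 0.4523 W/m².

ΔF = 0.452 W/m²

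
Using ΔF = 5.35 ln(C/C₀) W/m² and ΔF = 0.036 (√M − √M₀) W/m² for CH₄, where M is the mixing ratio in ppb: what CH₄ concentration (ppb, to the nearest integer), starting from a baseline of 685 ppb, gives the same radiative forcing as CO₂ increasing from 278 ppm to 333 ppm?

M ≈ 2809 ppb

CO₂ forcing: 5.35 × ln(333/278) = 5.35 × 0.180521 = 0.96579 W/m².
Set 0.036(√M − √685) = 0.96579: √M = 0.96579/0.036 + √685 = 26.8275 + 26.1725 = 53.0000.
M = (53.0000)² = 2809.00 ppb.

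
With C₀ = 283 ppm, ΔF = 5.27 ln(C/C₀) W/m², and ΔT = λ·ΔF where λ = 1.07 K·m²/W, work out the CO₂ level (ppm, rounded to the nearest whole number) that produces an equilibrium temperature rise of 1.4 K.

C ≈ 363 ppm

Required forcing: ΔF = ΔT/λ = 1.4/1.07 = 1.3084 W/m².
Then ln(C/283) = ΔF/5.27 = 1.3084/5.27 = 0.24827.
So C = 283 × e^0.24827 = 283 × 1.28181 = 362.75 ppm.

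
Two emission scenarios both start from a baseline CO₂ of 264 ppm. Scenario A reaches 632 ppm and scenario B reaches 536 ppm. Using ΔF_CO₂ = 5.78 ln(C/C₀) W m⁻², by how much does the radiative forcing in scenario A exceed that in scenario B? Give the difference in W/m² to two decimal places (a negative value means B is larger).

ΔF_A − ΔF_B = 0.95 W/m²

ΔF_A = 5.78 ln(632/264) = 5.78 × 0.87294 = 5.0456 W/m².
ΔF_B = 5.78 ln(536/264) = 5.78 × 0.70819 = 4.0933 W/m².
Difference: 5.0456 − 4.0933 = 0.9523 W/m².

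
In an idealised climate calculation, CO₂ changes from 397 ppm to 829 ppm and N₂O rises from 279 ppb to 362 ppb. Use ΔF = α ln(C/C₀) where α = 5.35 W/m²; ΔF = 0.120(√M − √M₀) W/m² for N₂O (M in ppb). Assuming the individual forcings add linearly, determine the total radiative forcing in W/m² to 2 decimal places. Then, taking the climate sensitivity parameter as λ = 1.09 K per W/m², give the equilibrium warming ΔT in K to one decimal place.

ΔF = 4.22 W/m²; ΔT = 4.6 K

CO₂: 5.35 × ln(829/397) = 5.35 × ln(2.08816) = 5.35 × 0.73628 = 3.9391 W/m².
N₂O: 0.120 × (√362 − √279) = 0.120 × (19.0263 − 16.7033) = 0.120 × 2.3230 = 0.2788 W/m².
Total ΔF = 3.9391 + 0.2788 = 4.2179 W/m².
ΔT = λ ΔF = 1.09 × 4.22 = 4.5998 K.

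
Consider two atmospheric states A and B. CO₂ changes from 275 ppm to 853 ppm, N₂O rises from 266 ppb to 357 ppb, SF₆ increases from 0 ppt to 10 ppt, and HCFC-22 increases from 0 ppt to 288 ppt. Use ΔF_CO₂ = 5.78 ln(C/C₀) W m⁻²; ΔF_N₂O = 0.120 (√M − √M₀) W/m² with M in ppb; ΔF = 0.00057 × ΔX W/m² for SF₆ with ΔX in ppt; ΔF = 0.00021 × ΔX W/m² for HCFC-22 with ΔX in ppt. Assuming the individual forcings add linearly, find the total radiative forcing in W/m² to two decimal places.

CO₂: 5.78 × ln(853/275) = 5.78 × ln(3.10182) = 5.78 × 1.13199 = 6.5429 W/m².
N₂O: 0.120 × (√357 − √266) = 0.120 × (18.8944 − 16.3095) = 0.120 × 2.5849 = 0.3102 W/m².
SF₆: ΔF = 0.00057 × (10 − 0) = 0.00057 × 10 = 0.0057 W/m².
HCFC-22: ΔF = 0.00021 × (288 − 0) = 0.00021 × 288 = 0.0605 W/m².
Total ΔF = 6.5429 + 0.3102 + 0.0057 + 0.0605 = 6.9193 W/m².

ΔF = 6.92 W/m²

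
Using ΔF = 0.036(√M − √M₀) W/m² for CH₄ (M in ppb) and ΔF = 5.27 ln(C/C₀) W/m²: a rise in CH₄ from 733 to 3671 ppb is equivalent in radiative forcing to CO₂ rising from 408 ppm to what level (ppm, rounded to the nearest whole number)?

C ≈ 513 ppm

CH₄ forcing: 0.036 × (√3671 − √733) = 0.036 × (60.5888 − 27.0740) = 0.036 × 33.5148 = 1.20653 W/m².
Set 5.27 ln(C/408) = 1.20653: ln(C/408) = 1.20653/5.27 = 0.22894, so C = 408 × e^0.22894 = 408 × 1.25727 = 512.97 ppm.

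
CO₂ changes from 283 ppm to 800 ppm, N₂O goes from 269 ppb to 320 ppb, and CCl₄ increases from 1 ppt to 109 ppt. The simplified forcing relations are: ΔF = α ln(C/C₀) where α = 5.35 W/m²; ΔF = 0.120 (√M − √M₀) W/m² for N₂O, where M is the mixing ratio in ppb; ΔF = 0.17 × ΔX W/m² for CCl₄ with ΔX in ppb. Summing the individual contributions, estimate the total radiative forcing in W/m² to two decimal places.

CO₂: 5.35 × ln(800/283) = 5.35 × ln(2.82686) = 5.35 × 1.03917 = 5.5596 W/m².
N₂O: 0.120 × (√320 − √269) = 0.120 × (17.8885 − 16.4012) = 0.120 × 1.4873 = 0.1785 W/m².
CCl₄: Δ = 109 − 1 = 108 ppt = 0.108 ppb; ΔF = 0.17 × 0.108 = 0.0184 W/m².
Total ΔF = 5.5596 + 0.1785 + 0.0184 = 5.7565 W/m².

ΔF = 5.76 W/m²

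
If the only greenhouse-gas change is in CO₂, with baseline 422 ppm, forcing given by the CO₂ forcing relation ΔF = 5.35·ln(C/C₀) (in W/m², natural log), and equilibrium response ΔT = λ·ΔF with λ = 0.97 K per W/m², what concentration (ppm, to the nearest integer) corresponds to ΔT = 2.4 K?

C ≈ 670 ppm

Required forcing: ΔF = ΔT/λ = 2.4/0.97 = 2.4742 W/m².
Then ln(C/422) = ΔF/5.35 = 2.4742/5.35 = 0.46247.
So C = 422 × e^0.46247 = 422 × 1.58799 = 670.13 ppm.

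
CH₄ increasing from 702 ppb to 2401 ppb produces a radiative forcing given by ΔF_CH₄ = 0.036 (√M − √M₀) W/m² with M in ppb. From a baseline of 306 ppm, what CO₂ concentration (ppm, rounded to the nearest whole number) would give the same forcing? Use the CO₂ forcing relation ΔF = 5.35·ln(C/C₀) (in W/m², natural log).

CH₄ forcing: 0.036 × (√2401 − √702) = 0.036 × (49.0000 − 26.4953) = 0.036 × 22.5047 = 0.81017 W/m².
Set 5.35 ln(C/306) = 0.81017: ln(C/306) = 0.81017/5.35 = 0.15143, so C = 306 × e^0.15143 = 306 × 1.16350 = 356.03 ppm.

C ≈ 356 ppm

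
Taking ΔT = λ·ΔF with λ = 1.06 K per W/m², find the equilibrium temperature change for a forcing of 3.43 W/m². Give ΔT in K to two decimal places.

ΔT = 3.64 K

ΔT = λ ΔF = 1.06 × 3.43 = 3.6358 K.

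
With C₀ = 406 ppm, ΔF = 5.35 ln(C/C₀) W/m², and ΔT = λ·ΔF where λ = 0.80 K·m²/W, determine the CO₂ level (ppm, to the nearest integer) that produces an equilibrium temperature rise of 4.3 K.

Required forcing: ΔF = ΔT/λ = 4.3/0.80 = 5.3750 W/m².
Then ln(C/406) = ΔF/5.35 = 5.3750/5.35 = 1.00467.
So C = 406 × e^1.00467 = 406 × 2.73101 = 1108.79 ppm.

C ≈ 1109 ppm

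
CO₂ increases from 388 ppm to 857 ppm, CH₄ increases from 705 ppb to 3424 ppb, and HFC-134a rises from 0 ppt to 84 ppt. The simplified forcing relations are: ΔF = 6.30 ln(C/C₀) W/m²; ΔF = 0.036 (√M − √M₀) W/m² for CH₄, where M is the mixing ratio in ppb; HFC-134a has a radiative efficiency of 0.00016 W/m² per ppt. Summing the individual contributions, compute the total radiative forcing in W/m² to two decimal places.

CO₂: 6.30 × ln(857/388) = 6.30 × ln(2.20876) = 6.30 × 0.79243 = 4.9923 W/m².
CH₄: 0.036 × (√3424 − √705) = 0.036 × (58.5150 − 26.5518) = 0.036 × 31.9632 = 1.1507 W/m².
HFC-134a: ΔF = 0.00016 × (84 − 0) = 0.00016 × 84 = 0.0134 W/m².
Total ΔF = 4.9923 + 1.1507 + 0.0134 = 6.1564 W/m².

ΔF = 6.16 W/m²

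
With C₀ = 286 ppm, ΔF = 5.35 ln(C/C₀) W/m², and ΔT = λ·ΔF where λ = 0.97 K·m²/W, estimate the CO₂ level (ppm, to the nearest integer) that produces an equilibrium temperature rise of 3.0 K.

Required forcing: ΔF = ΔT/λ = 3.0/0.97 = 3.0928 W/m².
Then ln(C/286) = ΔF/5.35 = 3.0928/5.35 = 0.57809.
So C = 286 × e^0.57809 = 286 × 1.78263 = 509.83 ppm.

C ≈ 510 ppm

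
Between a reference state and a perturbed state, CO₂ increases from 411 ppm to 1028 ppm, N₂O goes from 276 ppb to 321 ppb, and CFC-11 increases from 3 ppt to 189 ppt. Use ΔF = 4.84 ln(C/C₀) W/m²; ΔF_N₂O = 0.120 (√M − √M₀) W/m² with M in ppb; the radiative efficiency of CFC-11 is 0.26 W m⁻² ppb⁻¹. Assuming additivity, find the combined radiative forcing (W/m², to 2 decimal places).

ΔF = 4.64 W/m²

CO₂: 4.84 × ln(1028/411) = 4.84 × ln(2.50122) = 4.84 × 0.91678 = 4.4372 W/m².
N₂O: 0.120 × (√321 − √276) = 0.120 × (17.9165 − 16.6132) = 0.120 × 1.3033 = 0.1564 W/m².
CFC-11: Δ = 189 − 3 = 186 ppt = 0.186 ppb; ΔF = 0.26 × 0.186 = 0.0484 W/m².
Total ΔF = 4.4372 + 0.1564 + 0.0484 = 4.6420 W/m².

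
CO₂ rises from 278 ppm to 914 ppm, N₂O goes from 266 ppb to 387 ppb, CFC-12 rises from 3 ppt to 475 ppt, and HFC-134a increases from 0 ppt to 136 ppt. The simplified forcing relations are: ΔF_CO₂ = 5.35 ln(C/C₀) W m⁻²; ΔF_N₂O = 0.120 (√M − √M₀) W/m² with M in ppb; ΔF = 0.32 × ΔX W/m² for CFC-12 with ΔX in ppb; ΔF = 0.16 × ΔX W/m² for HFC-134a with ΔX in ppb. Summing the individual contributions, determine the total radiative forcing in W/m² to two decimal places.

CO₂: 5.35 × ln(914/278) = 5.35 × ln(3.28777) = 5.35 × 1.19021 = 6.3676 W/m².
N₂O: 0.120 × (√387 − √266) = 0.120 × (19.6723 − 16.3095) = 0.120 × 3.3628 = 0.4035 W/m².
CFC-12: Δ = 475 − 3 = 472 ppt = 0.472 ppb; ΔF = 0.32 × 0.472 = 0.1510 W/m².
HFC-134a: Δ = 136 − 0 = 136 ppt = 0.136 ppb; ΔF = 0.16 × 0.136 = 0.0218 W/m².
Total ΔF = 6.3676 + 0.4035 + 0.1510 + 0.0218 = 6.9439 W/m².

ΔF = 6.94 W/m²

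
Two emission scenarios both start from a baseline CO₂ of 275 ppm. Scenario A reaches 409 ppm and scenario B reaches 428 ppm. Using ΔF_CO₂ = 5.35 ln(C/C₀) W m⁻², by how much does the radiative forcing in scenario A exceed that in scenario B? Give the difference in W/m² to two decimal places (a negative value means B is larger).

ΔF_A − ΔF_B = -0.24 W/m²

ΔF_A = 5.35 ln(409/275) = 5.35 × 0.39694 = 2.1236 W/m².
ΔF_B = 5.35 ln(428/275) = 5.35 × 0.44235 = 2.3666 W/m².
Difference: 2.1236 − 2.3666 = -0.2430 W/m².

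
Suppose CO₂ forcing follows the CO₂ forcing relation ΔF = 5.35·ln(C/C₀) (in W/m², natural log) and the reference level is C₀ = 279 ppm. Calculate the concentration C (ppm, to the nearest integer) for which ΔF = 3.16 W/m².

Set 5.35 ln(C/279) = 3.16, so ln(C/279) = 3.16/5.35 = 0.59065.
Then C/279 = e^0.59065 = 1.80516, giving C = 279 × 1.80516 = 503.64 ppm.

C ≈ 504 ppm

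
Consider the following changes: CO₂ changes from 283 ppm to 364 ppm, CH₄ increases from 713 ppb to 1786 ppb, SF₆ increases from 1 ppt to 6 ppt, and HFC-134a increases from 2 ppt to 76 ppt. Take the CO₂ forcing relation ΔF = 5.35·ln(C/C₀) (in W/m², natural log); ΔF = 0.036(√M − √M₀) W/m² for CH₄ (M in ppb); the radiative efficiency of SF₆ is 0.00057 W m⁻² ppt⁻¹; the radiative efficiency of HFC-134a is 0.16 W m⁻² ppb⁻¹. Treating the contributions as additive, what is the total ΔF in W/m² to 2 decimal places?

ΔF = 1.92 W/m²

CO₂: 5.35 × ln(364/283) = 5.35 × ln(1.28622) = 5.35 × 0.25171 = 1.3466 W/m².
CH₄: 0.036 × (√1786 − √713) = 0.036 × (42.2611 − 26.7021) = 0.036 × 15.5590 = 0.5601 W/m².
SF₆: ΔF = 0.00057 × (6 − 1) = 0.00057 × 5 = 0.0029 W/m².
HFC-134a: Δ = 76 − 2 = 74 ppt = 0.074 ppb; ΔF = 0.16 × 0.074 = 0.0118 W/m².
Total ΔF = 1.3466 + 0.5601 + 0.0029 + 0.0118 = 1.9214 W/m².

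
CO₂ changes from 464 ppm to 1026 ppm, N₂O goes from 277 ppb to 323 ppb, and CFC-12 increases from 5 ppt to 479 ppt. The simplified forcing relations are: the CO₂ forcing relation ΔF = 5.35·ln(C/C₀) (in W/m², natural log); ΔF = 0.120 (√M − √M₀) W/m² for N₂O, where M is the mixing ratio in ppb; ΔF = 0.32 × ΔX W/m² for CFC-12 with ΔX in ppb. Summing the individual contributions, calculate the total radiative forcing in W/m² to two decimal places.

CO₂: 5.35 × ln(1026/464) = 5.35 × ln(2.21121) = 5.35 × 0.79354 = 4.2454 W/m².
N₂O: 0.120 × (√323 − √277) = 0.120 × (17.9722 − 16.6433) = 0.120 × 1.3289 = 0.1595 W/m².
CFC-12: Δ = 479 − 5 = 474 ppt = 0.474 ppb; ΔF = 0.32 × 0.474 = 0.1517 W/m².
Total ΔF = 4.2454 + 0.1595 + 0.1517 = 4.5566 W/m².

ΔF = 4.56 W/m²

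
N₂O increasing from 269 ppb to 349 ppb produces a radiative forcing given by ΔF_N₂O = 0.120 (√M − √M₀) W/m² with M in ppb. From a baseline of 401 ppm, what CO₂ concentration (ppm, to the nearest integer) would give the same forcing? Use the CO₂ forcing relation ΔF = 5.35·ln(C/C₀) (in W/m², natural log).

N₂O forcing: 0.120 × (√349 − √269) = 0.120 × (18.6815 − 16.4012) = 0.120 × 2.2803 = 0.27364 W/m².
Set 5.35 ln(C/401) = 0.27364: ln(C/401) = 0.27364/5.35 = 0.05115, so C = 401 × e^0.05115 = 401 × 1.05248 = 422.04 ppm.

C ≈ 422 ppm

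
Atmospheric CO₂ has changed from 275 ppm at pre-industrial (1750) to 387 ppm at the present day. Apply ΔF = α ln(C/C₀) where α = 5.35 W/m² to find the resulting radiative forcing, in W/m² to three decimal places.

CO₂: 5.35 × ln(387/275) = 5.35 × ln(1.40727) = 5.35 × 0.34165 = 1.8278 W/m².

ΔF = 1.828 W/m²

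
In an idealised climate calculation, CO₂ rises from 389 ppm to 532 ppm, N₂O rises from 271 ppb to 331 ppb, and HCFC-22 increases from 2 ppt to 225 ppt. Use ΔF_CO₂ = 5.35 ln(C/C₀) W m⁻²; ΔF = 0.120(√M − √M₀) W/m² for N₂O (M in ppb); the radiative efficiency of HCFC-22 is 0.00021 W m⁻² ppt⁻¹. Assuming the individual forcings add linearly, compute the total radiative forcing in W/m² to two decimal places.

ΔF = 1.93 W/m²

CO₂: 5.35 × ln(532/389) = 5.35 × ln(1.36761) = 5.35 × 0.31306 = 1.6749 W/m².
N₂O: 0.120 × (√331 − √271) = 0.120 × (18.1934 − 16.4621) = 0.120 × 1.7313 = 0.2078 W/m².
HCFC-22: ΔF = 0.00021 × (225 − 2) = 0.00021 × 223 = 0.0468 W/m².
Total ΔF = 1.6749 + 0.2078 + 0.0468 = 1.9295 W/m².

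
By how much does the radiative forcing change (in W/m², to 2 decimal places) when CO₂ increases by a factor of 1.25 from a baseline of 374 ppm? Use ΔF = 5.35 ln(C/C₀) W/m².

ΔF = 5.35 × ln(1.25) = 5.35 × 0.22314 = 1.1938 W/m².

ΔF = 1.19 W/m²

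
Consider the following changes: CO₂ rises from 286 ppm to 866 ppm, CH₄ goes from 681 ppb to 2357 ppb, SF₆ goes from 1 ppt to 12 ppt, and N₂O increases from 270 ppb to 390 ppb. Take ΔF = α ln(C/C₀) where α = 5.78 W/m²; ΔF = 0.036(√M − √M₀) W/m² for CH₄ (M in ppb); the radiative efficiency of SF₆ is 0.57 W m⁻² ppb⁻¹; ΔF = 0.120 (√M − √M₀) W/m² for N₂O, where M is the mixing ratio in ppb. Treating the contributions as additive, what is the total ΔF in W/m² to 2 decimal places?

ΔF = 7.62 W/m²

CO₂: 5.78 × ln(866/286) = 5.78 × ln(3.02797) = 5.78 × 1.10789 = 6.4036 W/m².
CH₄: 0.036 × (√2357 − √681) = 0.036 × (48.5489 − 26.0960) = 0.036 × 22.4529 = 0.8083 W/m².
SF₆: Δ = 12 − 1 = 11 ppt = 0.011 ppb; ΔF = 0.57 × 0.011 = 0.0063 W/m².
N₂O: 0.120 × (√390 − √270) = 0.120 × (19.7484 − 16.4317) = 0.120 × 3.3167 = 0.3980 W/m².
Total ΔF = 6.4036 + 0.8083 + 0.0063 + 0.3980 = 7.6162 W/m².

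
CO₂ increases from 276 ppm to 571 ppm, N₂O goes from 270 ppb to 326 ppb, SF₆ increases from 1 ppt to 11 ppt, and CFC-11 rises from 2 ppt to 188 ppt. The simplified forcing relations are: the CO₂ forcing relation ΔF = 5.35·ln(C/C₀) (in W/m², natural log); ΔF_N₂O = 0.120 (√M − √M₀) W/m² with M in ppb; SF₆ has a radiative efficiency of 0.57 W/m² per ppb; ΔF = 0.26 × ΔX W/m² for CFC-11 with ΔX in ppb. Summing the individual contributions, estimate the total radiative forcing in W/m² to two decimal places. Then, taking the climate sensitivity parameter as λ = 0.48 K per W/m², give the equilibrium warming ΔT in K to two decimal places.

ΔF = 4.14 W/m²; ΔT = 1.99 K

CO₂: 5.35 × ln(571/276) = 5.35 × ln(2.06884) = 5.35 × 0.72699 = 3.8894 W/m².
N₂O: 0.120 × (√326 − √270) = 0.120 × (18.0555 − 16.4317) = 0.120 × 1.6238 = 0.1949 W/m².
SF₆: Δ = 11 − 1 = 10 ppt = 0.010 ppb; ΔF = 0.57 × 0.010 = 0.0057 W/m².
CFC-11: Δ = 188 − 2 = 186 ppt = 0.186 ppb; ΔF = 0.26 × 0.186 = 0.0484 W/m².
Total ΔF = 3.8894 + 0.1949 + 0.0057 + 0.0484 = 4.1384 W/m².
ΔT = λ ΔF = 0.48 × 4.14 = 1.9872 K.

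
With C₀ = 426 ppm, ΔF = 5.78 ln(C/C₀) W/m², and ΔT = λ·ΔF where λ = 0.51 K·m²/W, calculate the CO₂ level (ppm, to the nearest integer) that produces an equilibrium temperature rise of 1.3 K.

Required forcing: ΔF = ΔT/λ = 1.3/0.51 = 2.5490 W/m².
Then ln(C/426) = ΔF/5.78 = 2.5490/5.78 = 0.44100.
So C = 426 × e^0.44100 = 426 × 1.55426 = 662.11 ppm.

C ≈ 662 ppm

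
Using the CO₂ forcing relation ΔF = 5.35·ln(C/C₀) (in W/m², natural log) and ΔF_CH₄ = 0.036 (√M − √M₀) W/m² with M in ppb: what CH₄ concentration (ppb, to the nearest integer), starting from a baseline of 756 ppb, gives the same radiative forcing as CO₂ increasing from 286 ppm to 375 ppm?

M ≈ 4591 ppb

CO₂ forcing: 5.35 × ln(375/286) = 5.35 × 0.270934 = 1.44950 W/m².
Set 0.036(√M − √756) = 1.44950: √M = 1.44950/0.036 + √756 = 40.2639 + 27.4955 = 67.7594.
M = (67.7594)² = 4591.34 ppb.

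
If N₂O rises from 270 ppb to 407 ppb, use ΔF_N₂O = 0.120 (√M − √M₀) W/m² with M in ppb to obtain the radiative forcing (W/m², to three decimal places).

ΔF = 0.449 W/m²

N₂O: 0.120 × (√407 − √270) = 0.120 × (20.1742 − 16.4317) = 0.120 × 3.7425 = 0.4491 W/m².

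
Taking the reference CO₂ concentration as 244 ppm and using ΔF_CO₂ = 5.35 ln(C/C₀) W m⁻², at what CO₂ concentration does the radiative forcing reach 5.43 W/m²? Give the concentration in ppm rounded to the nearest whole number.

Set 5.35 ln(C/244) = 5.43, so ln(C/244) = 5.43/5.35 = 1.01495.
Then C/244 = e^1.01495 = 2.75923, giving C = 244 × 2.75923 = 673.25 ppm.

C ≈ 673 ppm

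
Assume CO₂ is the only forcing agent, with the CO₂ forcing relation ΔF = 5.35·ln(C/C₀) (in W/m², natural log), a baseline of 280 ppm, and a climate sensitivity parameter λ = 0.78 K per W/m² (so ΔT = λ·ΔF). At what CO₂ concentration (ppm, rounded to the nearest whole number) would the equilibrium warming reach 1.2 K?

Required forcing: ΔF = ΔT/λ = 1.2/0.78 = 1.5385 W/m².
Then ln(C/280) = ΔF/5.35 = 1.5385/5.35 = 0.28757.
So C = 280 × e^0.28757 = 280 × 1.33318 = 373.29 ppm.

C ≈ 373 ppm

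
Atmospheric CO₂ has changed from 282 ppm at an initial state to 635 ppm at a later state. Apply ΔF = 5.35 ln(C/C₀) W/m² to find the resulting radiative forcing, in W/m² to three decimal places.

CO₂: 5.35 × ln(635/282) = 5.35 × ln(2.25177) = 5.35 × 0.81172 = 4.3427 W/m².

ΔF = 4.343 W/m²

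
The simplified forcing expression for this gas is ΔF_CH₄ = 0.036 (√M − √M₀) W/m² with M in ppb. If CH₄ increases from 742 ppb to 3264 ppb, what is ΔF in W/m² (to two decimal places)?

ΔF = 1.08 W/m²

CH₄: 0.036 × (√3264 − √742) = 0.036 × (57.1314 − 27.2397) = 0.036 × 29.8917 = 1.0761 W/m².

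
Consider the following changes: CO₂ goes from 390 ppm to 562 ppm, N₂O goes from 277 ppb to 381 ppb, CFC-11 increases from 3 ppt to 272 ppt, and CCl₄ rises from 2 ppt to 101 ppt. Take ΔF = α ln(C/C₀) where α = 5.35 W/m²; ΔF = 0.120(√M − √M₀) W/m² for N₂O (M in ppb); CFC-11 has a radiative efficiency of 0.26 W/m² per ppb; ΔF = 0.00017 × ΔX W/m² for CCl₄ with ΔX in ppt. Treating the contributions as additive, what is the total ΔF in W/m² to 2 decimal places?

CO₂: 5.35 × ln(562/390) = 5.35 × ln(1.44103) = 5.35 × 0.36536 = 1.9547 W/m².
N₂O: 0.120 × (√381 − √277) = 0.120 × (19.5192 − 16.6433) = 0.120 × 2.8759 = 0.3451 W/m².
CFC-11: Δ = 272 − 3 = 269 ppt = 0.269 ppb; ΔF = 0.26 × 0.269 = 0.0699 W/m².
CCl₄: ΔF = 0.00017 × (101 − 2) = 0.00017 × 99 = 0.0168 W/m².
Total ΔF = 1.9547 + 0.3451 + 0.0699 + 0.0168 = 2.3865 W/m².

ΔF = 2.39 W/m²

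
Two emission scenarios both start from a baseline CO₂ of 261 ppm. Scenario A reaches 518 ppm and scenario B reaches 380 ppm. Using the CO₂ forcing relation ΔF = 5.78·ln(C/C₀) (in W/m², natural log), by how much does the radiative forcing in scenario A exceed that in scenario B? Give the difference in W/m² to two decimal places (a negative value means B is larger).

ΔF_A − ΔF_B = 1.79 W/m²

ΔF_A = 5.78 ln(518/261) = 5.78 × 0.68545 = 3.9619 W/m².
ΔF_B = 5.78 ln(380/261) = 5.78 × 0.37565 = 2.1713 W/m².
Difference: 3.9619 − 2.1713 = 1.7906 W/m².
(Equivalently, ΔF_A − ΔF_B = 5.78 ln(518/380) = 5.78 × 0.30980 = 1.7906 W/m².)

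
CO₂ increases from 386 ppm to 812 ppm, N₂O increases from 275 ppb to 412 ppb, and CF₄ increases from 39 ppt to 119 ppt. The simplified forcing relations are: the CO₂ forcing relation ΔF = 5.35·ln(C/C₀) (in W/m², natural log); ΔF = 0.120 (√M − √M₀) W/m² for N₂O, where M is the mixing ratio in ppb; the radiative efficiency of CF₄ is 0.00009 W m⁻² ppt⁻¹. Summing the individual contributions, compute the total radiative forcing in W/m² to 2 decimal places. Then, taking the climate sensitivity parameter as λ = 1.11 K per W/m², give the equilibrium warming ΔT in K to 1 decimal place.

ΔF = 4.43 W/m²; ΔT = 4.9 K

CO₂: 5.35 × ln(812/386) = 5.35 × ln(2.10363) = 5.35 × 0.74366 = 3.9786 W/m².
N₂O: 0.120 × (√412 − √275) = 0.120 × (20.2978 − 16.5831) = 0.120 × 3.7147 = 0.4458 W/m².
CF₄: ΔF = 0.00009 × (119 − 39) = 0.00009 × 80 = 0.0072 W/m².
Total ΔF = 3.9786 + 0.4458 + 0.0072 = 4.4316 W/m².
ΔT = λ ΔF = 1.11 × 4.43 = 4.9173 K.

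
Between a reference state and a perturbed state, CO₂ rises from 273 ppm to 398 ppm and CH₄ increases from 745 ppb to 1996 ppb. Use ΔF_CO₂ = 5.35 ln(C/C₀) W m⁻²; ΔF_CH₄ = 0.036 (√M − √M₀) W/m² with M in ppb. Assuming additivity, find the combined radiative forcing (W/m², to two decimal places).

ΔF = 2.64 W/m²

CO₂: 5.35 × ln(398/273) = 5.35 × ln(1.45788) = 5.35 × 0.37698 = 2.0168 W/m².
CH₄: 0.036 × (√1996 − √745) = 0.036 × (44.6766 − 27.2947) = 0.036 × 17.3819 = 0.6257 W/m².
Total ΔF = 2.0168 + 0.6257 = 2.6425 W/m².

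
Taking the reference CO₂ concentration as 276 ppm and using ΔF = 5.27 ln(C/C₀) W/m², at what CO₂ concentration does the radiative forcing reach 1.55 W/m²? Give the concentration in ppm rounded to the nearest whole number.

C ≈ 370 ppm

Set 5.27 ln(C/276) = 1.55, so ln(C/276) = 1.55/5.27 = 0.29412.
Then C/276 = e^0.29412 = 1.34194, giving C = 276 × 1.34194 = 370.38 ppm.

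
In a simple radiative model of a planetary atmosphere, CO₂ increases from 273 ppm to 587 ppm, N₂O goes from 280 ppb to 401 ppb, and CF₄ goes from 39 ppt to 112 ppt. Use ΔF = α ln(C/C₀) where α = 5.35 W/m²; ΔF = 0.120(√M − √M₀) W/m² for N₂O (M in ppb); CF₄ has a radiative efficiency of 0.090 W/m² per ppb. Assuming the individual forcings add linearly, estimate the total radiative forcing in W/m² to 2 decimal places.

ΔF = 4.50 W/m²

CO₂: 5.35 × ln(587/273) = 5.35 × ln(2.15018) = 5.35 × 0.76555 = 4.0957 W/m².
N₂O: 0.120 × (√401 − √280) = 0.120 × (20.0250 − 16.7332) = 0.120 × 3.2918 = 0.3950 W/m².
CF₄: Δ = 112 − 39 = 73 ppt = 0.073 ppb; ΔF = 0.090 × 0.073 = 0.0066 W/m².
Total ΔF = 4.0957 + 0.3950 + 0.0066 = 4.4973 W/m².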